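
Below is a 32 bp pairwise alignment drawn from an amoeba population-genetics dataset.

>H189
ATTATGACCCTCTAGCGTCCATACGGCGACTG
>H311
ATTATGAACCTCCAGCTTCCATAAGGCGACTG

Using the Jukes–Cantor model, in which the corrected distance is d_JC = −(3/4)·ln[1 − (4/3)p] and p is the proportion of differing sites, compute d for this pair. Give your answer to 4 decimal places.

Mismatches occur at site 8 (C/A), site 13 (T/C), site 17 (G/T), site 24 (C/A).
p = 4/32 = 0.125000.
d = −0.75 · ln(1 − (4/3)·0.125000) = −0.75 · ln(0.833333) = −0.75 · (-0.182322) = 0.1367.

0.1367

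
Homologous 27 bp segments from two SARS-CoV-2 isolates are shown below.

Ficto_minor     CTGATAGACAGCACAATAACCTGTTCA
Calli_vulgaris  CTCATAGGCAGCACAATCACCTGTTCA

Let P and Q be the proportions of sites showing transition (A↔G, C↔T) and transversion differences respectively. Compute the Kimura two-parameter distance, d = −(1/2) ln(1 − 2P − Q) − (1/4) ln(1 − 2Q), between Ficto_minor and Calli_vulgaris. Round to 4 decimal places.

0.1203

The sequences differ at positions 3 (G/C, transversion), 8 (A/G, transition), 18 (A/C, transversion).
Of the 3 differences, 1 transition and 2 transversions over 27 sites: P = 1/27 = 0.037037, Q = 2/27 = 0.074074.
d = −0.5·ln(0.851852) − 0.25·ln(0.851852) = −0.5·(-0.160342) − 0.25·(-0.160342) = 0.1203.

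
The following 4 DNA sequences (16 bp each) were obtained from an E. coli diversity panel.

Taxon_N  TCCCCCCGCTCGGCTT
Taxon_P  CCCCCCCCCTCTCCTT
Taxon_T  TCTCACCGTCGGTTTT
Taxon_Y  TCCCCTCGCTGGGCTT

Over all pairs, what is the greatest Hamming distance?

Pairwise Hamming distances:
  Taxon_N vs Taxon_P: 4
  Taxon_N vs Taxon_T: 7
  Taxon_N vs Taxon_Y: 2
  Taxon_P vs Taxon_T: 10
  Taxon_P vs Taxon_Y: 6
  Taxon_T vs Taxon_Y: 7
The largest is 10, between Taxon_P and Taxon_T.

10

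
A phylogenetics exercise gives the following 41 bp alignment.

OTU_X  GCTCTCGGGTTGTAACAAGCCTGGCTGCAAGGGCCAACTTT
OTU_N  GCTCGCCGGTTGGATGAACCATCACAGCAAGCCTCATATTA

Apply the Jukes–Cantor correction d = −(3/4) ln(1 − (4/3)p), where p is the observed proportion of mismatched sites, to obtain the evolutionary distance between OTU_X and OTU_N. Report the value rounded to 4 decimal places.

0.5510

Mismatches occur at site 5 (T↔G), site 7 (G↔C), site 13 (T↔G), site 15 (A↔T), site 16 (C↔G), site 19 (G↔C), site 21 (C↔A), site 23 (G↔C), site 24 (G↔A), site 26 (T↔A), site 32 (G↔C), site 33 (G↔C), site 34 (C↔T), site 37 (A↔T), site 38 (C↔A), site 41 (T↔A).
p = 16/41 = 0.390244.
d = −0.75 · ln(1 − (4/3)·0.390244) = −0.75 · ln(0.479675) = −0.75 · (-0.734646) = 0.5510.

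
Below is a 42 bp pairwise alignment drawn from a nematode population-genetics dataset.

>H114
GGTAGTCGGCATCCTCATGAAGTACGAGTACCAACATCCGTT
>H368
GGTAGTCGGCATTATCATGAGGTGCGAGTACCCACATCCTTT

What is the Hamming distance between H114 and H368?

6

Mismatches occur at site 13 (C↔T), site 14 (C↔A), site 21 (A↔G), site 24 (A↔G), site 33 (A↔C), site 40 (G↔T).
That gives 6 mismatches out of 42 aligned sites, so the Hamming distance is 6.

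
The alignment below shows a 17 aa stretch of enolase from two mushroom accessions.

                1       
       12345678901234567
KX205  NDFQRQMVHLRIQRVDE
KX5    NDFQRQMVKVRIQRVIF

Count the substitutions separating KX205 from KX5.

Mismatches occur at site 9 (H→K), site 10 (L→V), site 16 (D→I), site 17 (E→F).
That gives 4 mismatches out of 17 aligned sites, so the Hamming distance is 4.

4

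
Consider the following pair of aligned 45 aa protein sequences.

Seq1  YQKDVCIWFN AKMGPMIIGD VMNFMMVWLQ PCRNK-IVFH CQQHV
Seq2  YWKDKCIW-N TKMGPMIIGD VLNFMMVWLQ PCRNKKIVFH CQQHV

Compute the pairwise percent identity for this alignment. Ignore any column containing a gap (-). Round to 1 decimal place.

90.7%

Excluding the 2 gap columns leaves 43 comparable sites.
Mismatches occur at site 2 (Q/W), site 5 (V/K), site 11 (A/T), site 22 (M/L).
39 of the 43 comparable sites match, so the percent identity is 39/43 × 100 = 90.7%.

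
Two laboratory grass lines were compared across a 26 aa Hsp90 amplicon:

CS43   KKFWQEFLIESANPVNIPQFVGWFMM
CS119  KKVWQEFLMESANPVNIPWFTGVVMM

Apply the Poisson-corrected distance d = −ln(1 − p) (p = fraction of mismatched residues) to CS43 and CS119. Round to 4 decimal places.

The sequences differ at positions 3 (F/V), 9 (I/M), 19 (Q/W), 21 (V/T), 23 (W/V), 24 (F/V).
p = 6/26 = 0.230769.
d = −ln(1 − 0.230769) = −ln(0.769231) = 0.2624.

0.2624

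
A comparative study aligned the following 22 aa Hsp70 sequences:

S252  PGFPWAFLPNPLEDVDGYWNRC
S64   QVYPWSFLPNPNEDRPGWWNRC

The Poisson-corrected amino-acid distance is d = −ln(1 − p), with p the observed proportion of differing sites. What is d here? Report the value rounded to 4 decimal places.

Differing sites — 1:P/Q; 2:G/V; 3:F/Y; 6:A/S; 12:L/N; 15:V/R; 16:D/P; 18:Y/W.
p = 8/22 = 0.363636.
d = −ln(1 − 0.363636) = −ln(0.636364) = 0.4520.

0.4520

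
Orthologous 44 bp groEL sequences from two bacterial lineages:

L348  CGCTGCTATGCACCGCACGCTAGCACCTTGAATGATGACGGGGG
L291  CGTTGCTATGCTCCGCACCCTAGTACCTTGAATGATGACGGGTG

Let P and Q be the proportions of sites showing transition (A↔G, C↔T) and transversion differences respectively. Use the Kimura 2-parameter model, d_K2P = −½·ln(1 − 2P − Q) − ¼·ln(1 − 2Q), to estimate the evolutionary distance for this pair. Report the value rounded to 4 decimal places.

Mismatches occur at site 3 (C/T, transition), site 12 (A/T, transversion), site 19 (G/C, transversion), site 24 (C/T, transition), site 43 (G/T, transversion).
Of the 5 differences, 2 transitions and 3 transversions over 44 sites: P = 2/44 = 0.045455, Q = 3/44 = 0.068182.
d = −0.5·ln(0.840908) − 0.25·ln(0.863636) = −0.5·(-0.173273) − 0.25·(-0.146604) = 0.1233.

0.1233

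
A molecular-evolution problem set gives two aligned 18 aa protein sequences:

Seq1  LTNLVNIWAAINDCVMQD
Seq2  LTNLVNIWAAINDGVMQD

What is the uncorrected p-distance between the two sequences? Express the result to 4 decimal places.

A single mismatch occurs at site 14 (C→G).
There are 1 differences over 18 sites, so p = 1/18 = 0.0556.

0.0556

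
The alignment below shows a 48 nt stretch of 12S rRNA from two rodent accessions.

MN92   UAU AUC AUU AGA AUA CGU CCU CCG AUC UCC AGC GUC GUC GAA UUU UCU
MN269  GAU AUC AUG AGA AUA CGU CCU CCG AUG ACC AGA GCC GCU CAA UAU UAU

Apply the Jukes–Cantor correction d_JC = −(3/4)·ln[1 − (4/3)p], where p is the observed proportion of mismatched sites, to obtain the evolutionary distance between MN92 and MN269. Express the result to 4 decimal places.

0.2735

Differing sites — 1:U/G; 9:U/G; 27:C/G; 28:U/A; 33:C/A; 35:U/C; 38:U/C; 39:C/U; 40:G/C; 44:U/A; 47:C/A.
p = 11/48 = 0.229167.
d = −0.75 · ln(1 − (4/3)·0.229167) = −0.75 · ln(0.694444) = −0.75 · (-0.364644) = 0.2735.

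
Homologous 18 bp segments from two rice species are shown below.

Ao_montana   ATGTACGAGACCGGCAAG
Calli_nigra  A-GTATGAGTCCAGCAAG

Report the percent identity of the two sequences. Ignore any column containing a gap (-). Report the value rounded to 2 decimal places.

Excluding the 1 gap column leaves 17 comparable sites.
Differing sites — 6:C/T; 10:A/T; 13:G/A.
14 of the 17 comparable sites match, so the percent identity is 14/17 × 100 = 82.35%.

82.35%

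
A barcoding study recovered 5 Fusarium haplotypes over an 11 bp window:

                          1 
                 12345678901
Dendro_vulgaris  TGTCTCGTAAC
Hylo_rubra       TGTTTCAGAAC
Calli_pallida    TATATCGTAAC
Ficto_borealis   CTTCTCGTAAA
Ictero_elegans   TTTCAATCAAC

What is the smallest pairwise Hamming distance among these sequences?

Pairwise Hamming distances:
  Dendro_vulgaris vs Hylo_rubra: 3
  Dendro_vulgaris vs Calli_pallida: 2
  Dendro_vulgaris vs Ficto_borealis: 3
  Dendro_vulgaris vs Ictero_elegans: 5
  Hylo_rubra vs Calli_pallida: 4
  Hylo_rubra vs Ficto_borealis: 6
  Hylo_rubra vs Ictero_elegans: 6
  Calli_pallida vs Ficto_borealis: 4
  Calli_pallida vs Ictero_elegans: 6
  Ficto_borealis vs Ictero_elegans: 6
The smallest is 2, between Dendro_vulgaris and Calli_pallida.

2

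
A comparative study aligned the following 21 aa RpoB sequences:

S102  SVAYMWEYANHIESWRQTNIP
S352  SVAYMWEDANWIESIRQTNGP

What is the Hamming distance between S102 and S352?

4

The sequences differ at positions 8 (Y/D), 11 (H/W), 15 (W/I), 20 (I/G).
That gives 4 mismatches out of 21 aligned sites, so the Hamming distance is 4.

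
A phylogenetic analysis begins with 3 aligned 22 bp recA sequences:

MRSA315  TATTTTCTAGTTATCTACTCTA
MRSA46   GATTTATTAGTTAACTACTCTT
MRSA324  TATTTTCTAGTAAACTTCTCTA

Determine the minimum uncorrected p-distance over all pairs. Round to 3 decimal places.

Pairwise Hamming distances:
  MRSA315 vs MRSA46: 5
  MRSA315 vs MRSA324: 3
  MRSA46 vs MRSA324: 6
The smallest is 3 mismatches, between MRSA315 and MRSA324; p = 3/22 = 0.136.

0.136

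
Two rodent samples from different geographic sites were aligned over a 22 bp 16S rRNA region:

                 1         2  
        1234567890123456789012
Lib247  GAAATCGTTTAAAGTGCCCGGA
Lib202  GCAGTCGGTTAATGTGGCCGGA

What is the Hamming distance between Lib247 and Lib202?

The sequences differ at positions 2 (A/C), 4 (A/G), 8 (T/G), 13 (A/T), 17 (C/G).
That gives 5 mismatches out of 22 aligned sites, so the Hamming distance is 5.

5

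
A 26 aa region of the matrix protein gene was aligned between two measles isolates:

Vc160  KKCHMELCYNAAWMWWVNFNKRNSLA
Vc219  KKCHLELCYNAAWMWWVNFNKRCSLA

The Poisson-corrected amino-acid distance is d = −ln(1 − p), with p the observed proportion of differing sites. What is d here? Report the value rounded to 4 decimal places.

Mismatches occur at site 5 (M↔L), site 23 (N↔C).
p = 2/26 = 0.076923.
d = −ln(1 − 0.076923) = −ln(0.923077) = 0.0800.

0.0800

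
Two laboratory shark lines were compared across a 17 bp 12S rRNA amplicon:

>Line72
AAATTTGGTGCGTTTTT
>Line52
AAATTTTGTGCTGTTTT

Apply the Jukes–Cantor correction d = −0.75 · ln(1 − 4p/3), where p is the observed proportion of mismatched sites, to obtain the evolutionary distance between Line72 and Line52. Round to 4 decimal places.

0.2012

The sequences differ at positions 7 (G/T), 12 (G/T), 13 (T/G).
p = 3/17 = 0.176471.
d = −0.75 · ln(1 − (4/3)·0.176471) = −0.75 · ln(0.764705) = −0.75 · (-0.268265) = 0.2012.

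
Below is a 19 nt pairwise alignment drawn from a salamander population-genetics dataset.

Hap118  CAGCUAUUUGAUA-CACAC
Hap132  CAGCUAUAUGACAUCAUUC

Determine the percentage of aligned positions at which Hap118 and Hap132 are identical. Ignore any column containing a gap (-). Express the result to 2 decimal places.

77.78%

Excluding the 1 gap column leaves 18 comparable sites.
Mismatches occur at site 8 (U/A), site 12 (U/C), site 17 (C/U), site 18 (A/U).
14 of the 18 comparable sites match, so the percent identity is 14/18 × 100 = 77.78%.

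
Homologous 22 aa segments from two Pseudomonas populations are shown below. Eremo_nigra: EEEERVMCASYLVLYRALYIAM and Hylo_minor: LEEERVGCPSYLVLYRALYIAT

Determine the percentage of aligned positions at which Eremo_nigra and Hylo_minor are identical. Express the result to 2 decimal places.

Mismatches occur at site 1 (E→L), site 7 (M→G), site 9 (A→P), site 22 (M→T).
18 of the 22 sites match, so the percent identity is 18/22 × 100 = 81.82%.

81.82%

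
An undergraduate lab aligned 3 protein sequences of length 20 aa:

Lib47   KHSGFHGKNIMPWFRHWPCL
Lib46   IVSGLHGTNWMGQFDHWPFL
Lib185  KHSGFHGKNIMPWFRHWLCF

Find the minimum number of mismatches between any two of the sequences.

2

Pairwise Hamming distances:
  Lib47 vs Lib46: 9
  Lib47 vs Lib185: 2
  Lib46 vs Lib185: 11
The smallest is 2, between Lib47 and Lib185.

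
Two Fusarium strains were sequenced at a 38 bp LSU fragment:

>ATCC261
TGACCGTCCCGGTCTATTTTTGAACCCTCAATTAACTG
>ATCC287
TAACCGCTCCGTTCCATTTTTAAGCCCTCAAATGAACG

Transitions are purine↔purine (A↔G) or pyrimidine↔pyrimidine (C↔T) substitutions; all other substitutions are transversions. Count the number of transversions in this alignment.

3

The sequences differ at positions 2 (G/A, transition), 7 (T/C, transition), 8 (C/T, transition), 12 (G/T, transversion), 15 (T/C, transition), 22 (G/A, transition), 24 (A/G, transition), 32 (T/A, transversion), 34 (A/G, transition), 36 (C/A, transversion), 37 (T/C, transition).
Of the 11 differences, 8 transitions and 3 transversions, so the answer is 3.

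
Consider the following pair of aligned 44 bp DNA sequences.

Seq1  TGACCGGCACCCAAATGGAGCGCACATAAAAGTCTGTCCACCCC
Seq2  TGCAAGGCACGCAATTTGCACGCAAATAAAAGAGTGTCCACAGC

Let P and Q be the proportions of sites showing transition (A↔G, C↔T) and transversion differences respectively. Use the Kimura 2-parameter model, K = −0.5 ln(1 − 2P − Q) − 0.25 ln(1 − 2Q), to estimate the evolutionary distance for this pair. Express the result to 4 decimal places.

0.3886

Differing sites — 3:A/C (Tv); 4:C/A (Tv); 5:C/A (Tv); 11:C/G (Tv); 15:A/T (Tv); 17:G/T (Tv); 19:A/C (Tv); 20:G/A (Ti); 25:C/A (Tv); 33:T/A (Tv); 34:C/G (Tv); 42:C/A (Tv); 43:C/G (Tv).
Of the 13 differences, 1 transition and 12 transversions over 44 sites: P = 1/44 = 0.022727, Q = 12/44 = 0.272727.
d = −0.5·ln(0.681819) − 0.25·ln(0.454546) = −0.5·(-0.382991) − 0.25·(-0.788456) = 0.3886.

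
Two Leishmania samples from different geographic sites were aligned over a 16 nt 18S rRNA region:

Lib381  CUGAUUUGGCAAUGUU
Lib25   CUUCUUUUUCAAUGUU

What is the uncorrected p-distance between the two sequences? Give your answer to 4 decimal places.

Differing sites — 3:G/U; 4:A/C; 8:G/U; 9:G/U.
There are 4 differences over 16 sites, so p = 4/16 = 0.2500.

0.2500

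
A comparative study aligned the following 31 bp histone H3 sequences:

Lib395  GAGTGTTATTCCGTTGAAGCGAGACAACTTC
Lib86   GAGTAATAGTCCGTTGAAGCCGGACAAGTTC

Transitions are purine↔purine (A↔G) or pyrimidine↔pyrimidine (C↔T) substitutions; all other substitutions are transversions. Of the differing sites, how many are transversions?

Mismatches occur at site 5 (G↔A, transition), site 6 (T↔A, transversion), site 9 (T↔G, transversion), site 21 (G↔C, transversion), site 22 (A↔G, transition), site 28 (C↔G, transversion).
Of the 6 differences, 2 transitions and 4 transversions, so the answer is 4.

4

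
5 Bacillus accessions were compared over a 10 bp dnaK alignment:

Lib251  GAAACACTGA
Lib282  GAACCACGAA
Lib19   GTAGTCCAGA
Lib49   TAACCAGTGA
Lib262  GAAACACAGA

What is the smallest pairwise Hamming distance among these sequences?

1

Pairwise Hamming distances:
  Lib251 vs Lib282: 3
  Lib251 vs Lib19: 5
  Lib251 vs Lib49: 3
  Lib251 vs Lib262: 1
  Lib282 vs Lib19: 6
  Lib282 vs Lib49: 4
  Lib282 vs Lib262: 3
  Lib19 vs Lib49: 7
  Lib19 vs Lib262: 4
  Lib49 vs Lib262: 4
The smallest is 1, between Lib251 and Lib262.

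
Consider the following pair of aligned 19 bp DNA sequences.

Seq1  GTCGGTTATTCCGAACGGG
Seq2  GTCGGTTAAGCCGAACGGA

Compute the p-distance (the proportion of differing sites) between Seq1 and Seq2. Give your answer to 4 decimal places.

Differing sites — 9:T/A; 10:T/G; 19:G/A.
There are 3 differences over 19 sites, so p = 3/19 = 0.1579.

0.1579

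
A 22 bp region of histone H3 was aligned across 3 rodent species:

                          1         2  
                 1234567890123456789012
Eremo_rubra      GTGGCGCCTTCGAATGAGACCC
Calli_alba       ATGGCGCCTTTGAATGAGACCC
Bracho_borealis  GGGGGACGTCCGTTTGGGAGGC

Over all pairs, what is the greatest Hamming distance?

Pairwise Hamming distances:
  Eremo_rubra vs Calli_alba: 2
  Eremo_rubra vs Bracho_borealis: 10
  Calli_alba vs Bracho_borealis: 12
The largest is 12, between Calli_alba and Bracho_borealis.

12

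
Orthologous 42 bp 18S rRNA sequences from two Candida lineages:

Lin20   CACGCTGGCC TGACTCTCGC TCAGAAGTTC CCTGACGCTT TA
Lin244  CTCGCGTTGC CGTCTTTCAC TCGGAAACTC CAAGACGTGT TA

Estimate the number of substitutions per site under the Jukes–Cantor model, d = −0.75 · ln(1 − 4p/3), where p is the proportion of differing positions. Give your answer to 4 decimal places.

0.5319

The sequences differ at positions 2 (A/T), 6 (T/G), 7 (G/T), 8 (G/T), 9 (C/G), 11 (T/C), 13 (A/T), 16 (C/T), 19 (G/A), 23 (A/G), 27 (G/A), 28 (T/C), 32 (C/A), 33 (T/A), 38 (C/T), 39 (T/G).
p = 16/42 = 0.380952.
d = −0.75 · ln(1 − (4/3)·0.380952) = −0.75 · ln(0.492064) = −0.75 · (-0.709146) = 0.5319.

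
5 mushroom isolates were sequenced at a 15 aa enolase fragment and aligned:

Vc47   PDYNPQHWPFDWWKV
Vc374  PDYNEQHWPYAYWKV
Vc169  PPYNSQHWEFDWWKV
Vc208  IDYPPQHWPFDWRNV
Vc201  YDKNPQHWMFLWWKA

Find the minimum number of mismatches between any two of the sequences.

3

Pairwise Hamming distances:
  Vc47 vs Vc374: 4
  Vc47 vs Vc169: 3
  Vc47 vs Vc208: 4
  Vc47 vs Vc201: 5
  Vc374 vs Vc169: 6
  Vc374 vs Vc208: 8
  Vc374 vs Vc201: 8
  Vc169 vs Vc208: 7
  Vc169 vs Vc201: 7
  Vc208 vs Vc201: 8
The smallest is 3, between Vc47 and Vc169.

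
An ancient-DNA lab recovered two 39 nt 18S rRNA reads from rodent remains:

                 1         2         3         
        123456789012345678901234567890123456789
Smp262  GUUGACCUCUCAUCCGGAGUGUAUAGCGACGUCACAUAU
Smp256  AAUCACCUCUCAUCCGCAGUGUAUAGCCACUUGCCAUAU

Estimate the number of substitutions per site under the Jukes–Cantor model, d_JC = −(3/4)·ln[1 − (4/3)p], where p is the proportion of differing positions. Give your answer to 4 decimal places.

The sequences differ at positions 1 (G/A), 2 (U/A), 4 (G/C), 17 (G/C), 28 (G/C), 31 (G/U), 33 (C/G), 34 (A/C).
p = 8/39 = 0.205128.
d = −0.75 · ln(1 − (4/3)·0.205128) = −0.75 · ln(0.726496) = −0.75 · (-0.319522) = 0.2396.

0.2396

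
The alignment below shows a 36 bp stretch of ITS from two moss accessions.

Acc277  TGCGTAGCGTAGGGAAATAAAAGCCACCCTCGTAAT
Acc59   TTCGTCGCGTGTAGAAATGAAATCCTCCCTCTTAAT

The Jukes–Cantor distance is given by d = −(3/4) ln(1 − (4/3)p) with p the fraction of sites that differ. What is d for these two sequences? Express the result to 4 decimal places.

0.3041

Mismatches occur at site 2 (G↔T), site 6 (A↔C), site 11 (A↔G), site 12 (G↔T), site 13 (G↔A), site 19 (A↔G), site 23 (G↔T), site 26 (A↔T), site 32 (G↔T).
p = 9/36 = 0.250000.
d = −0.75 · ln(1 − (4/3)·0.250000) = −0.75 · ln(0.666667) = −0.75 · (-0.405465) = 0.3041.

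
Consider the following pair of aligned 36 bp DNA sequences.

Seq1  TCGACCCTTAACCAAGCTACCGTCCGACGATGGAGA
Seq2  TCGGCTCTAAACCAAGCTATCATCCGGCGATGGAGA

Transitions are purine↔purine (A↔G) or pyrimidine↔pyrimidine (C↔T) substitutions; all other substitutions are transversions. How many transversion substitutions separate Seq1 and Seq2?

Mismatches occur at site 4 (A↔G, transition), site 6 (C↔T, transition), site 9 (T↔A, transversion), site 20 (C↔T, transition), site 22 (G↔A, transition), site 27 (A↔G, transition).
Of the 6 differences, 5 transitions and 1 transversion, so the answer is 1.

1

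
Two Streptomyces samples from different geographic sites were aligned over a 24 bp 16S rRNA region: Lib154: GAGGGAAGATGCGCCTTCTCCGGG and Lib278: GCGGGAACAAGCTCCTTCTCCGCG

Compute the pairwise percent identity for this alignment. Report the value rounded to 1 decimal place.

Mismatches occur at site 2 (A/C), site 8 (G/C), site 10 (T/A), site 13 (G/T), site 23 (G/C).
19 of the 24 sites match, so the percent identity is 19/24 × 100 = 79.2%.

79.2%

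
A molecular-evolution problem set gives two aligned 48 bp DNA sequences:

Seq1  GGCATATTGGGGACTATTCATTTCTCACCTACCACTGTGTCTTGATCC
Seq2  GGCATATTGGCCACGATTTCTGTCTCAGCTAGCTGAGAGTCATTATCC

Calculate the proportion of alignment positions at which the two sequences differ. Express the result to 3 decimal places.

Mismatches occur at site 11 (G/C), site 12 (G/C), site 15 (T/G), site 19 (C/T), site 20 (A/C), site 22 (T/G), site 28 (C/G), site 32 (C/G), site 34 (A/T), site 35 (C/G), site 36 (T/A), site 38 (T/A), site 42 (T/A), site 44 (G/T).
There are 14 differences over 48 sites, so p = 14/48 = 0.292.

0.292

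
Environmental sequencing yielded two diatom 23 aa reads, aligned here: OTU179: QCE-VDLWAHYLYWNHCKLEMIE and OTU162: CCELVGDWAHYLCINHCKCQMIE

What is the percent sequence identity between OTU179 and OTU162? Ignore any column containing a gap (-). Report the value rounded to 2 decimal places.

Excluding the 1 gap column leaves 22 comparable sites.
Mismatches occur at site 1 (Q/C), site 6 (D/G), site 7 (L/D), site 13 (Y/C), site 14 (W/I), site 19 (L/C), site 20 (E/Q).
15 of the 22 comparable sites match, so the percent identity is 15/22 × 100 = 68.18%.

68.18%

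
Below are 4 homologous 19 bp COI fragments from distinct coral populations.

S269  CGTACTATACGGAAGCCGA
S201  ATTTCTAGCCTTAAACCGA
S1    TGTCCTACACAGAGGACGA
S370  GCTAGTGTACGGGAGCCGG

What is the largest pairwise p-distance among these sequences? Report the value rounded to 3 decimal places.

Pairwise Hamming distances:
  S269 vs S201: 8
  S269 vs S1: 6
  S269 vs S370: 6
  S201 vs S1: 10
  S201 vs S370: 12
  S1 vs S370: 11
The largest is 12 mismatches, between S201 and S370; p = 12/19 = 0.632.

0.632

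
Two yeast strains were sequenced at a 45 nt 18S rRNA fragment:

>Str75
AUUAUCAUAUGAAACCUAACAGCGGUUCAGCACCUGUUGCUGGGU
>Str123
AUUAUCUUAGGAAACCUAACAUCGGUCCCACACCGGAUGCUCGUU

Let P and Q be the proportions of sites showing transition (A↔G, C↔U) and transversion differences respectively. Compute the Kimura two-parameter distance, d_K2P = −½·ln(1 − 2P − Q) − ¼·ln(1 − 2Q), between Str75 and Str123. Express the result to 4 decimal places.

Mismatches occur at site 7 (A/U, transversion), site 10 (U/G, transversion), site 22 (G/U, transversion), site 27 (U/C, transition), site 29 (A/C, transversion), site 30 (G/A, transition), site 35 (U/G, transversion), site 37 (U/A, transversion), site 42 (G/C, transversion), site 44 (G/U, transversion).
Of the 10 differences, 2 transitions and 8 transversions over 45 sites: P = 2/45 = 0.044444, Q = 8/45 = 0.177778.
d = −0.5·ln(0.733334) − 0.25·ln(0.644444) = −0.5·(-0.310154) − 0.25·(-0.439367) = 0.2649.

0.2649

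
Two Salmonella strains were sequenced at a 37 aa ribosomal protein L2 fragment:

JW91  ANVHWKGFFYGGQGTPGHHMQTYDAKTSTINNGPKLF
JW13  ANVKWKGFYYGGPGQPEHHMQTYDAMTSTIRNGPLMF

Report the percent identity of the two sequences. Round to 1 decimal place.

Mismatches occur at site 4 (H→K), site 9 (F→Y), site 13 (Q→P), site 15 (T→Q), site 17 (G→E), site 26 (K→M), site 31 (N→R), site 35 (K→L), site 36 (L→M).
28 of the 37 sites match, so the percent identity is 28/37 × 100 = 75.7%.

75.7%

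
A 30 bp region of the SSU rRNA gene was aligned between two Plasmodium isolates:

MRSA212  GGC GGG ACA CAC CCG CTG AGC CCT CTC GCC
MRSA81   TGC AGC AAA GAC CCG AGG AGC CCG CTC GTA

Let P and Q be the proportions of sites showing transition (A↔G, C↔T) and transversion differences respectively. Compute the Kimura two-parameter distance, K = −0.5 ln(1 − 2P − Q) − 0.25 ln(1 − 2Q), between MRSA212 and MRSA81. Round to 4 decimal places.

Differing sites — 1:G/T (Tv); 4:G/A (Ti); 6:G/C (Tv); 8:C/A (Tv); 10:C/G (Tv); 16:C/A (Tv); 17:T/G (Tv); 24:T/G (Tv); 29:C/T (Ti); 30:C/A (Tv).
Of the 10 differences, 2 transitions and 8 transversions over 30 sites: P = 2/30 = 0.066667, Q = 8/30 = 0.266667.
d = −0.5·ln(0.599999) − 0.25·ln(0.466666) = −0.5·(-0.510827) − 0.25·(-0.762141) = 0.4459.

0.4459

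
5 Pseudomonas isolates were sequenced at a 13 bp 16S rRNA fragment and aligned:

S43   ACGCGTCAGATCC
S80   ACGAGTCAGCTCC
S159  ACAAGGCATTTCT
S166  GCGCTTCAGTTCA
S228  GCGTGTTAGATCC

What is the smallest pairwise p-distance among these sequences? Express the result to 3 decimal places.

Pairwise Hamming distances:
  S43 vs S80: 2
  S43 vs S159: 6
  S43 vs S166: 4
  S43 vs S228: 3
  S80 vs S159: 5
  S80 vs S166: 5
  S80 vs S228: 4
  S159 vs S166: 7
  S159 vs S228: 8
  S166 vs S228: 5
The smallest is 2 mismatches, between S43 and S80; p = 2/13 = 0.154.

0.154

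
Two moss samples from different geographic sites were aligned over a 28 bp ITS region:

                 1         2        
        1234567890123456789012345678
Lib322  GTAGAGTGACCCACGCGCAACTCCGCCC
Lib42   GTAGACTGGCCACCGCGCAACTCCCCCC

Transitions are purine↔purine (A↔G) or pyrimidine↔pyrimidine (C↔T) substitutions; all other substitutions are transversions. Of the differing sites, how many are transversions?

4

Differing sites — 6:G/C (Tv); 9:A/G (Ti); 12:C/A (Tv); 13:A/C (Tv); 25:G/C (Tv).
Of the 5 differences, 1 transition and 4 transversions, so the answer is 4.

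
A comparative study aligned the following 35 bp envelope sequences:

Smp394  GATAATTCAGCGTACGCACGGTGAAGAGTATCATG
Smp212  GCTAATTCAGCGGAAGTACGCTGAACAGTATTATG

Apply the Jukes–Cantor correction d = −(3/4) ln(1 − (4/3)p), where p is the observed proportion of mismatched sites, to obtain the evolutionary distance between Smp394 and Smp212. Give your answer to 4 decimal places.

Differing sites — 2:A/C; 13:T/G; 15:C/A; 17:C/T; 21:G/C; 26:G/C; 32:C/T.
p = 7/35 = 0.200000.
d = −0.75 · ln(1 − (4/3)·0.200000) = −0.75 · ln(0.733333) = −0.75 · (-0.310155) = 0.2326.

0.2326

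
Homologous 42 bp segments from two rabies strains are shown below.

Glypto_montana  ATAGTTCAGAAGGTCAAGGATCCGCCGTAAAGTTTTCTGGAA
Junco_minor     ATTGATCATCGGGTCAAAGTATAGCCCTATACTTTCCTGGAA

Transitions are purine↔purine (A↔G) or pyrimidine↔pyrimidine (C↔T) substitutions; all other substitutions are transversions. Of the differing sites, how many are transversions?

The sequences differ at positions 3 (A/T, transversion), 5 (T/A, transversion), 9 (G/T, transversion), 10 (A/C, transversion), 11 (A/G, transition), 18 (G/A, transition), 20 (A/T, transversion), 21 (T/A, transversion), 22 (C/T, transition), 23 (C/A, transversion), 27 (G/C, transversion), 30 (A/T, transversion), 32 (G/C, transversion), 36 (T/C, transition).
Of the 14 differences, 4 transitions and 10 transversions, so the answer is 10.

10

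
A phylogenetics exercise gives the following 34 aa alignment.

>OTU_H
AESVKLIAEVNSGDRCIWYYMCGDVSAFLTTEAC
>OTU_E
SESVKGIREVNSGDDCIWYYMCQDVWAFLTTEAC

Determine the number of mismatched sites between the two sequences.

6

Mismatches occur at site 1 (A/S), site 6 (L/G), site 8 (A/R), site 15 (R/D), site 23 (G/Q), site 26 (S/W).
That gives 6 mismatches out of 34 aligned sites, so the Hamming distance is 6.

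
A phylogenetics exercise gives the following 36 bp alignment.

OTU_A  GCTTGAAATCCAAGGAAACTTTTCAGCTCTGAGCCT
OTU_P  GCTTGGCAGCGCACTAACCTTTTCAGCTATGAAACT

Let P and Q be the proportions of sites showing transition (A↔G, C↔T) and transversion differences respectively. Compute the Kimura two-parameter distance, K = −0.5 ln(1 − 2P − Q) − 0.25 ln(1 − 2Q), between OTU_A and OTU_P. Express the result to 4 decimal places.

0.3973

Mismatches occur at site 6 (A/G, transition), site 7 (A/C, transversion), site 9 (T/G, transversion), site 11 (C/G, transversion), site 12 (A/C, transversion), site 14 (G/C, transversion), site 15 (G/T, transversion), site 18 (A/C, transversion), site 29 (C/A, transversion), site 33 (G/A, transition), site 34 (C/A, transversion).
Of the 11 differences, 2 transitions and 9 transversions over 36 sites: P = 2/36 = 0.055556, Q = 9/36 = 0.250000.
d = −0.5·ln(0.638888) − 0.25·ln(0.500000) = −0.5·(-0.448026) − 0.25·(-0.693147) = 0.3973.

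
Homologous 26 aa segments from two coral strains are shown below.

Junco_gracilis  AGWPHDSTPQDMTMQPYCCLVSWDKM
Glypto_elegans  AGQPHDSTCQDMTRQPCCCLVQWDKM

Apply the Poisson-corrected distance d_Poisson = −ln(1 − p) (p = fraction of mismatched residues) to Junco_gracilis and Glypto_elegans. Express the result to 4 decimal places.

Mismatches occur at site 3 (W↔Q), site 9 (P↔C), site 14 (M↔R), site 17 (Y↔C), site 22 (S↔Q).
p = 5/26 = 0.192308.
d = −ln(1 − 0.192308) = −ln(0.807692) = 0.2136.

0.2136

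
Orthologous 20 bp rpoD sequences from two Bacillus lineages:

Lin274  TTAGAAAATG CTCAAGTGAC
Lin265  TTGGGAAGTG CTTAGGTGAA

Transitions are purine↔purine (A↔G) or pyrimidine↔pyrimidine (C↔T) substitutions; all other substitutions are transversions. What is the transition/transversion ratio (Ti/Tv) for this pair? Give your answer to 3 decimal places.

Mismatches occur at site 3 (A→G, transition), site 5 (A→G, transition), site 8 (A→G, transition), site 13 (C→T, transition), site 15 (A→G, transition), site 20 (C→A, transversion).
Of the 6 differences, 5 transitions and 1 transversion, so Ti/Tv = 5/1 = 5.000.

5.000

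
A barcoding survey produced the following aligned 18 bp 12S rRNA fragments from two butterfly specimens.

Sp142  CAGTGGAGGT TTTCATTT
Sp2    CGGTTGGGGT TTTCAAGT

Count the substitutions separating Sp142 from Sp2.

Mismatches occur at site 2 (A↔G), site 5 (G↔T), site 7 (A↔G), site 16 (T↔A), site 17 (T↔G).
That gives 5 mismatches out of 18 aligned sites, so the Hamming distance is 5.

5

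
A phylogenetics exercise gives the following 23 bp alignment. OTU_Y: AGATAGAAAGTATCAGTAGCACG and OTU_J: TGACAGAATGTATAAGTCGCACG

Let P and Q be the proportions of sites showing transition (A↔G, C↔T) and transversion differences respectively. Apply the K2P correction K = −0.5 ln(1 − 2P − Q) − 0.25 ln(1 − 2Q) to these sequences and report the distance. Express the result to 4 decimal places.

0.2580

Differing sites — 1:A/T (Tv); 4:T/C (Ti); 9:A/T (Tv); 14:C/A (Tv); 18:A/C (Tv).
Of the 5 differences, 1 transition and 4 transversions over 23 sites: P = 1/23 = 0.043478, Q = 4/23 = 0.173913.
d = −0.5·ln(0.739131) − 0.25·ln(0.652174) = −0.5·(-0.302280) − 0.25·(-0.427444) = 0.2580.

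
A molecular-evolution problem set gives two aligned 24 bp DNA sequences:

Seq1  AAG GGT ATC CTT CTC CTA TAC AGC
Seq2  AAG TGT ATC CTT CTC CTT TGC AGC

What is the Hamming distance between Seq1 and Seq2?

3

Mismatches occur at site 4 (G/T), site 18 (A/T), site 20 (A/G).
That gives 3 mismatches out of 24 aligned sites, so the Hamming distance is 3.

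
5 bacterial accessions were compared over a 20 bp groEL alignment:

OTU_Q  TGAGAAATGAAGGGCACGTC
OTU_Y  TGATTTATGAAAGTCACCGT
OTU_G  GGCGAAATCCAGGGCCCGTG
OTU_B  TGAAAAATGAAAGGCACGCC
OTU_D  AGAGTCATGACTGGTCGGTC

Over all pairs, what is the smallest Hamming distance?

Pairwise Hamming distances:
  OTU_Q vs OTU_Y: 8
  OTU_Q vs OTU_G: 6
  OTU_Q vs OTU_B: 3
  OTU_Q vs OTU_D: 8
  OTU_Y vs OTU_G: 13
  OTU_Y vs OTU_B: 7
  OTU_Y vs OTU_D: 12
  OTU_G vs OTU_B: 9
  OTU_G vs OTU_D: 11
  OTU_B vs OTU_D: 10
The smallest is 3, between OTU_Q and OTU_B.

3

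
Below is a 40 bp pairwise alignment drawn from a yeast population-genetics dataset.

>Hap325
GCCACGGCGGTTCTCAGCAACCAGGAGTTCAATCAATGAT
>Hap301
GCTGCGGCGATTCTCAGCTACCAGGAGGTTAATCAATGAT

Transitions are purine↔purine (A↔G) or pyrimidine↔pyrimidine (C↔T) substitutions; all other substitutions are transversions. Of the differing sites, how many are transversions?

The sequences differ at positions 3 (C/T, transition), 4 (A/G, transition), 10 (G/A, transition), 19 (A/T, transversion), 28 (T/G, transversion), 30 (C/T, transition).
Of the 6 differences, 4 transitions and 2 transversions, so the answer is 2.

2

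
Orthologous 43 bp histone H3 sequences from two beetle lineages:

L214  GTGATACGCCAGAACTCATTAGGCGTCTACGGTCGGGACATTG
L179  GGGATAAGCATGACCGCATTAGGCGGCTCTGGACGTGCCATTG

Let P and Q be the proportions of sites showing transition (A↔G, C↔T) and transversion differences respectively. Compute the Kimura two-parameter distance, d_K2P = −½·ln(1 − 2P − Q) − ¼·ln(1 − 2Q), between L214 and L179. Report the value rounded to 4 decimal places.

0.3592

The sequences differ at positions 2 (T/G, transversion), 7 (C/A, transversion), 10 (C/A, transversion), 11 (A/T, transversion), 14 (A/C, transversion), 16 (T/G, transversion), 26 (T/G, transversion), 29 (A/C, transversion), 30 (C/T, transition), 33 (T/A, transversion), 36 (G/T, transversion), 38 (A/C, transversion).
Of the 12 differences, 1 transition and 11 transversions over 43 sites: P = 1/43 = 0.023256, Q = 11/43 = 0.255814.
d = −0.5·ln(0.697674) − 0.25·ln(0.488372) = −0.5·(-0.360003) − 0.25·(-0.716678) = 0.3592.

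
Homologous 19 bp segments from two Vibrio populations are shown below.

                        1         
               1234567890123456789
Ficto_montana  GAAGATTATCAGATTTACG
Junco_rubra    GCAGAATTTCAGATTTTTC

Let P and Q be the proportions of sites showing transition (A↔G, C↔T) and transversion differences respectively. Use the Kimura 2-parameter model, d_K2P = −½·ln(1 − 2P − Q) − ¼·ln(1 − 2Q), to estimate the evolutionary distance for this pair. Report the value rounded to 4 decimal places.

0.4166

Mismatches occur at site 2 (A↔C, transversion), site 6 (T↔A, transversion), site 8 (A↔T, transversion), site 17 (A↔T, transversion), site 18 (C↔T, transition), site 19 (G↔C, transversion).
Of the 6 differences, 1 transition and 5 transversions over 19 sites: P = 1/19 = 0.052632, Q = 5/19 = 0.263158.
d = −0.5·ln(0.631578) − 0.25·ln(0.473684) = −0.5·(-0.459534) − 0.25·(-0.747215) = 0.4166.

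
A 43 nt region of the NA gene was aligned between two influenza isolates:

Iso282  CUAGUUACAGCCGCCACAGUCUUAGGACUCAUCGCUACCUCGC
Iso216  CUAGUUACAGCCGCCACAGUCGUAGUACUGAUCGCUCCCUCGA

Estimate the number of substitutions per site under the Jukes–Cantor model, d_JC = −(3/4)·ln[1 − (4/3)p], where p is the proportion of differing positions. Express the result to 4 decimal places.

Mismatches occur at site 22 (U/G), site 26 (G/U), site 30 (C/G), site 37 (A/C), site 43 (C/A).
p = 5/43 = 0.116279.
d = −0.75 · ln(1 − (4/3)·0.116279) = −0.75 · ln(0.844961) = −0.75 · (-0.168465) = 0.1263.

0.1263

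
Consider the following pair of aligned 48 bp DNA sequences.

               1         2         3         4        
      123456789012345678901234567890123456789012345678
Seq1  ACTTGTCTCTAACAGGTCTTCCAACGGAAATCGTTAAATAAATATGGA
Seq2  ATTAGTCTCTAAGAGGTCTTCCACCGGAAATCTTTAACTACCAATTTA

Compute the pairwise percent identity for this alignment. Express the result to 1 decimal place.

Differing sites — 2:C/T; 4:T/A; 13:C/G; 24:A/C; 33:G/T; 38:A/C; 41:A/C; 42:A/C; 43:T/A; 46:G/T; 47:G/T.
37 of the 48 sites match, so the percent identity is 37/48 × 100 = 77.1%.

77.1%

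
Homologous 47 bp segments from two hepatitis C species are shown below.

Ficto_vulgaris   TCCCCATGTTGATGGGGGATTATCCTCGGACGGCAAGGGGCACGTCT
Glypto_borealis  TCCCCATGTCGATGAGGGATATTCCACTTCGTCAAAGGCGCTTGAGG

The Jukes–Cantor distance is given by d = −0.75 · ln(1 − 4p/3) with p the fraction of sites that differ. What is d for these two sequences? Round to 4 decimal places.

0.5360

Differing sites — 10:T/C; 15:G/A; 21:T/A; 22:A/T; 26:T/A; 28:G/T; 29:G/T; 30:A/C; 31:C/G; 32:G/T; 33:G/C; 34:C/A; 39:G/C; 42:A/T; 43:C/T; 45:T/A; 46:C/G; 47:T/G.
p = 18/47 = 0.382979.
d = −0.75 · ln(1 − (4/3)·0.382979) = −0.75 · ln(0.489361) = −0.75 · (-0.714655) = 0.5360.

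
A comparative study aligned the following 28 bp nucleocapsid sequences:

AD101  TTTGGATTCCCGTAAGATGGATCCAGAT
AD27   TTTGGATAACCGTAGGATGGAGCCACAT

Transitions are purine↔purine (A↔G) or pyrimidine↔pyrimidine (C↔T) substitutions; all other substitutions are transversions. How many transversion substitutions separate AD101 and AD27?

The sequences differ at positions 8 (T/A, transversion), 9 (C/A, transversion), 15 (A/G, transition), 22 (T/G, transversion), 26 (G/C, transversion).
Of the 5 differences, 1 transition and 4 transversions, so the answer is 4.

4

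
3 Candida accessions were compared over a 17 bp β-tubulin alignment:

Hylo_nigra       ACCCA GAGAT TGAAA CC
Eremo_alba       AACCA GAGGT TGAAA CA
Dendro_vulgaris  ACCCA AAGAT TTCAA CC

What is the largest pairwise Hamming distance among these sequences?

6

Pairwise Hamming distances:
  Hylo_nigra vs Eremo_alba: 3
  Hylo_nigra vs Dendro_vulgaris: 3
  Eremo_alba vs Dendro_vulgaris: 6
The largest is 6, between Eremo_alba and Dendro_vulgaris.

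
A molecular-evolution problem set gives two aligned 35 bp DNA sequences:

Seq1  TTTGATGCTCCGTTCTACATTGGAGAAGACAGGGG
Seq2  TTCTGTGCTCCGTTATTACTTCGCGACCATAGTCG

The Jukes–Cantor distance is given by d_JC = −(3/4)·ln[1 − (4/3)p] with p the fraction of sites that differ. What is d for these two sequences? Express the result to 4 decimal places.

0.5716

Mismatches occur at site 3 (T↔C), site 4 (G↔T), site 5 (A↔G), site 15 (C↔A), site 17 (A↔T), site 18 (C↔A), site 19 (A↔C), site 22 (G↔C), site 24 (A↔C), site 27 (A↔C), site 28 (G↔C), site 30 (C↔T), site 33 (G↔T), site 34 (G↔C).
p = 14/35 = 0.400000.
d = −0.75 · ln(1 − (4/3)·0.400000) = −0.75 · ln(0.466667) = −0.75 · (-0.762139) = 0.5716.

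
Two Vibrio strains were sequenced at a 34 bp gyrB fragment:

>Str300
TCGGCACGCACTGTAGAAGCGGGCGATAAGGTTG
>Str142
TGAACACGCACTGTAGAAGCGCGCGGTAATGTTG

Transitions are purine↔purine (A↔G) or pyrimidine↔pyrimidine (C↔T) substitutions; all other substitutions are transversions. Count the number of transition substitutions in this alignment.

Mismatches occur at site 2 (C↔G, transversion), site 3 (G↔A, transition), site 4 (G↔A, transition), site 22 (G↔C, transversion), site 26 (A↔G, transition), site 30 (G↔T, transversion).
Of the 6 differences, 3 transitions and 3 transversions, so the answer is 3.

3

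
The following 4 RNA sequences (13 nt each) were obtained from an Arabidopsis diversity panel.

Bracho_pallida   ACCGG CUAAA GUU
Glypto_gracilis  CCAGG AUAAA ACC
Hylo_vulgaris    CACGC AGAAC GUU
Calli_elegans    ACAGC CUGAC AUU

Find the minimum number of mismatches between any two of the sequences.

5

Pairwise Hamming distances:
  Bracho_pallida vs Glypto_gracilis: 6
  Bracho_pallida vs Hylo_vulgaris: 6
  Bracho_pallida vs Calli_elegans: 5
  Glypto_gracilis vs Hylo_vulgaris: 8
  Glypto_gracilis vs Calli_elegans: 7
  Hylo_vulgaris vs Calli_elegans: 7
The smallest is 5, between Bracho_pallida and Calli_elegans.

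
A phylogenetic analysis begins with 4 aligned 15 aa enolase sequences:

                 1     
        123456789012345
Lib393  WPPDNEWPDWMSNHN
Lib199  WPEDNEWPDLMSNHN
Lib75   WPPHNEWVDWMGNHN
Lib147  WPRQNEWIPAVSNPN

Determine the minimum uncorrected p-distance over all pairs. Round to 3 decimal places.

Pairwise Hamming distances:
  Lib393 vs Lib199: 2
  Lib393 vs Lib75: 3
  Lib393 vs Lib147: 7
  Lib199 vs Lib75: 5
  Lib199 vs Lib147: 7
  Lib75 vs Lib147: 8
The smallest is 2 mismatches, between Lib393 and Lib199; p = 2/15 = 0.133.

0.133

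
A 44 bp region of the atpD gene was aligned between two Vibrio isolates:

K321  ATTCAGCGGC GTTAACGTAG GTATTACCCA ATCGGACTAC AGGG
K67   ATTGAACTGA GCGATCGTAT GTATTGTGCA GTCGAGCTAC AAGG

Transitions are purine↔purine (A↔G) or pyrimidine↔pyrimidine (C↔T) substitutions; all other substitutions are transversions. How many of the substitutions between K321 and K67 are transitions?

8

Differing sites — 4:C/G (Tv); 6:G/A (Ti); 8:G/T (Tv); 10:C/A (Tv); 12:T/C (Ti); 13:T/G (Tv); 15:A/T (Tv); 20:G/T (Tv); 26:A/G (Ti); 27:C/T (Ti); 28:C/G (Tv); 31:A/G (Ti); 35:G/A (Ti); 36:A/G (Ti); 42:G/A (Ti).
Of the 15 differences, 8 transitions and 7 transversions, so the answer is 8.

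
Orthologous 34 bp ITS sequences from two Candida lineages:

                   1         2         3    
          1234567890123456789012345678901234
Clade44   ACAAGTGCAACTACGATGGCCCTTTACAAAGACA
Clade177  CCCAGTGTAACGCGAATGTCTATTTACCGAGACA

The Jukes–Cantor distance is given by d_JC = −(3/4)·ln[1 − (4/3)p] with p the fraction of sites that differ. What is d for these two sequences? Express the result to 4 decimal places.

The sequences differ at positions 1 (A/C), 3 (A/C), 8 (C/T), 12 (T/G), 13 (A/C), 14 (C/G), 15 (G/A), 19 (G/T), 21 (C/T), 22 (C/A), 28 (A/C), 29 (A/G).
p = 12/34 = 0.352941.
d = −0.75 · ln(1 − (4/3)·0.352941) = −0.75 · ln(0.529412) = −0.75 · (-0.635988) = 0.4770.

0.4770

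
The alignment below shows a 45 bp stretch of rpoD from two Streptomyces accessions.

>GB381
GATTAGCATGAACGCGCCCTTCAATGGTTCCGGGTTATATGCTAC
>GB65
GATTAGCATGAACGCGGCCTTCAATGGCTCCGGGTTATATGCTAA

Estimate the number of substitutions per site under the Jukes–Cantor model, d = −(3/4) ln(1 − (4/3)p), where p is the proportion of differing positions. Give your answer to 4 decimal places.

0.0698

Differing sites — 17:C/G; 28:T/C; 45:C/A.
p = 3/45 = 0.066667.
d = −0.75 · ln(1 − (4/3)·0.066667) = −0.75 · ln(0.911111) = −0.75 · (-0.093091) = 0.0698.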